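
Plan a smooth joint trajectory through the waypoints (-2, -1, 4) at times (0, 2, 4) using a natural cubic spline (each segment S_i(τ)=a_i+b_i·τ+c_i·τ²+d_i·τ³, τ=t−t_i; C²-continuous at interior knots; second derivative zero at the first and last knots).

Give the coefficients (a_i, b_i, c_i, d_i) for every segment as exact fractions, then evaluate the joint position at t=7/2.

Δ: Δ0=1/2, Δ1=5/2
row 1: diag=8, rhs=12; c'=1/4, d'=3/2
back: M1=3/2
M: M0=0, M1=3/2, M2=0
seg 0: a=-2, c=M0/2=0, d=(M1−M0)/(6·2)=1/8, b=Δ0−h0·(2M0+M1)/6=0
seg 1: a=-1, c=M1/2=3/4, d=(M2−M1)/(6·2)=-1/8, b=Δ1−h1·(2M1+M2)/6=3/2
t_q=7/2 → seg 1, τ=3/2; S=-1+3/2·τ+3/4·τ²+-1/8·τ³=161/64

  seg 0: a=-2 b=0 c=0 d=1/8
  seg 1: a=-1 b=3/2 c=3/4 d=-1/8
S(7/2) = 161/64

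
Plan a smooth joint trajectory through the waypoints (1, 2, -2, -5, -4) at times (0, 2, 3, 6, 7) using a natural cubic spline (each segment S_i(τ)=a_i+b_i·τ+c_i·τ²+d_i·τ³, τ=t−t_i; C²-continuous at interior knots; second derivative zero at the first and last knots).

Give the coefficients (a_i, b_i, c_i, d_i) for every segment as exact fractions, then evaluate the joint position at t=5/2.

  seg 0: a=1 b=346/161 c=0 d=-531/1288
  seg 1: a=2 b=-901/322 c=-1593/644 d=117/92
  seg 2: a=-2 b=-2531/644 c=216/161 d=-235/1932
  seg 3: a=-5 b=269/322 c=159/644 d=-53/644
S(5/2) = 729/5152

Δ: Δ0=1/2, Δ1=-4, Δ2=-1, Δ3=1
row 1: diag=6, rhs=-27; c'=1/6, d'=-9/2
row 2: denom=8−1·1/6=47/6; d'=(18−1·-9/2)/(47/6)=135/47
row 3: denom=8−3·18/47=322/47; d'=(12−3·135/47)/(322/47)=159/322
back: M3=159/322
back: M2=135/47−18/47·159/322=432/161
back: M1=-9/2−1/6·432/161=-1593/322
M: M0=0, M1=-1593/322, M2=432/161, M3=159/322, M4=0
seg 0: a=1, c=M0/2=0, d=(M1−M0)/(6·2)=-531/1288, b=Δ0−h0·(2M0+M1)/6=346/161
seg 1: a=2, c=M1/2=-1593/644, d=(M2−M1)/(6·1)=117/92, b=Δ1−h1·(2M1+M2)/6=-901/322
seg 2: a=-2, c=M2/2=216/161, d=(M3−M2)/(6·3)=-235/1932, b=Δ2−h2·(2M2+M3)/6=-2531/644
seg 3: a=-5, c=M3/2=159/644, d=(M4−M3)/(6·1)=-53/644, b=Δ3−h3·(2M3+M4)/6=269/322
t_q=5/2 → seg 1, τ=1/2; S=2+-901/322·τ+-1593/644·τ²+117/92·τ³=729/5152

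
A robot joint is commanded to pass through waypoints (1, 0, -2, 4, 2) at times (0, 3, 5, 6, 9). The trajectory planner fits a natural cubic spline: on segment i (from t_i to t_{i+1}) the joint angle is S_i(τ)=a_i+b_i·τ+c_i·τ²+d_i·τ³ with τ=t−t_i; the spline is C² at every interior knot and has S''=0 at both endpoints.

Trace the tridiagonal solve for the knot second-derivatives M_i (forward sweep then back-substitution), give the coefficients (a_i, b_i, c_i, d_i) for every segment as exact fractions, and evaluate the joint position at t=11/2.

Δ: Δ0=-1/3, Δ1=-1, Δ2=6, Δ3=-2/3
row 1: diag=10, rhs=-4; c'=1/5, d'=-2/5
row 2: denom=6−2·1/5=28/5; d'=(42−2·-2/5)/(28/5)=107/14
row 3: denom=8−1·5/28=219/28; d'=(-40−1·107/14)/(219/28)=-1334/219
back: M3=-1334/219
back: M2=107/14−5/28·-1334/219=1912/219
back: M1=-2/5−1/5·1912/219=-470/219
M: M0=0, M1=-470/219, M2=1912/219, M3=-1334/219, M4=0
seg 0: a=1, c=M0/2=0, d=(M1−M0)/(6·3)=-235/1971, b=Δ0−h0·(2M0+M1)/6=54/73
seg 1: a=0, c=M1/2=-235/219, d=(M2−M1)/(6·2)=397/438, b=Δ1−h1·(2M1+M2)/6=-181/73
seg 2: a=-2, c=M2/2=956/219, d=(M3−M2)/(6·1)=-541/219, b=Δ2−h2·(2M2+M3)/6=899/219
seg 3: a=4, c=M3/2=-667/219, d=(M4−M3)/(6·3)=667/1971, b=Δ3−h3·(2M3+M4)/6=396/73
t_q=11/2 → seg 2, τ=1/2; S=-2+899/219·τ+956/219·τ²+-541/219·τ³=1463/1752

  seg 0: a=1 b=54/73 c=0 d=-235/1971
  seg 1: a=0 b=-181/73 c=-235/219 d=397/438
  seg 2: a=-2 b=899/219 c=956/219 d=-541/219
  seg 3: a=4 b=396/73 c=-667/219 d=667/1971
S(11/2) = 1463/1752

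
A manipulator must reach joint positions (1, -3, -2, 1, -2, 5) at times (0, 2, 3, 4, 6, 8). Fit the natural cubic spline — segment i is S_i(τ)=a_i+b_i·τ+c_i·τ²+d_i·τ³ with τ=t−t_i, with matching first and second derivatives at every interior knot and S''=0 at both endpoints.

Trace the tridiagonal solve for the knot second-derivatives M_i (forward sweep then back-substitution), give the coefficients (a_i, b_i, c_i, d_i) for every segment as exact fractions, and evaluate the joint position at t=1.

  seg 0: a=1 b=-667/241 c=0 d=185/964
  seg 1: a=-3 b=-112/241 c=555/482 d=151/482
  seg 2: a=-2 b=1339/482 c=504/241 d=-901/482
  seg 3: a=1 b=326/241 c=-1695/482 d=2015/1928
  seg 4: a=-2 b=-83/482 c=2655/964 d=-885/1928
S(1) = -1519/964

Δ: Δ0=-2, Δ1=1, Δ2=3, Δ3=-3/2, Δ4=7/2
row 1: diag=6, rhs=18; c'=1/6, d'=3
row 2: denom=4−1·1/6=23/6; d'=(12−1·3)/(23/6)=54/23
row 3: denom=6−1·6/23=132/23; d'=(-27−1·54/23)/(132/23)=-225/44
row 4: denom=8−2·23/66=241/33; d'=(30−2·-225/44)/(241/33)=2655/482
back: M4=2655/482
back: M3=-225/44−23/66·2655/482=-1695/241
back: M2=54/23−6/23·-1695/241=1008/241
back: M1=3−1/6·1008/241=555/241
M: M0=0, M1=555/241, M2=1008/241, M3=-1695/241, M4=2655/482, M5=0
seg 0: a=1, c=M0/2=0, d=(M1−M0)/(6·2)=185/964, b=Δ0−h0·(2M0+M1)/6=-667/241
seg 1: a=-3, c=M1/2=555/482, d=(M2−M1)/(6·1)=151/482, b=Δ1−h1·(2M1+M2)/6=-112/241
seg 2: a=-2, c=M2/2=504/241, d=(M3−M2)/(6·1)=-901/482, b=Δ2−h2·(2M2+M3)/6=1339/482
seg 3: a=1, c=M3/2=-1695/482, d=(M4−M3)/(6·2)=2015/1928, b=Δ3−h3·(2M3+M4)/6=326/241
seg 4: a=-2, c=M4/2=2655/964, d=(M5−M4)/(6·2)=-885/1928, b=Δ4−h4·(2M4+M5)/6=-83/482
t_q=1 → seg 0, τ=1; S=1+-667/241·τ+0·τ²+185/964·τ³=-1519/964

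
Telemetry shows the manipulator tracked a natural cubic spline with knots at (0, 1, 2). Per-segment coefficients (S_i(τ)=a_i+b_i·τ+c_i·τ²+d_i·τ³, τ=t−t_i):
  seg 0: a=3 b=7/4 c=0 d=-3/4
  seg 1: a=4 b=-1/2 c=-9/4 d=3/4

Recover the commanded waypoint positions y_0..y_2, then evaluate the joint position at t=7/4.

y_0=3 y_1=4 y_2=2
S(7/4) = 685/256

y_0 = S_0(0) = a_0 = 3
y_1 = S_1(0) = a_1 = 4
y_2 = S_1(1) = 2
t_q=7/4 is in segment 1 (τ=3/4); S_1(τ)=685/256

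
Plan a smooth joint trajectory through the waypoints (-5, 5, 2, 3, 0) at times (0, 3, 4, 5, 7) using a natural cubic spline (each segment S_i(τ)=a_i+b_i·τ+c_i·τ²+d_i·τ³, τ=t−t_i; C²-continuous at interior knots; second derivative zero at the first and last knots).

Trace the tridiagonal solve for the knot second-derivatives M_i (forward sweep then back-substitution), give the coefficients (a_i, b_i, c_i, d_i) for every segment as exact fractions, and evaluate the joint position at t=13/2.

  seg 0: a=-5 b=6659/1068 c=0 d=-1033/3204
  seg 1: a=5 b=-1319/534 c=-1033/356 d=2533/1068
  seg 2: a=2 b=-1237/1068 c=375/89 d=-2195/1068
  seg 3: a=3 b=589/534 c=-695/356 d=695/2136
S(13/2) = 7747/5696

Δ: Δ0=10/3, Δ1=-3, Δ2=1, Δ3=-3/2
row 1: diag=8, rhs=-38; c'=1/8, d'=-19/4
row 2: denom=4−1·1/8=31/8; d'=(24−1·-19/4)/(31/8)=230/31
row 3: denom=6−1·8/31=178/31; d'=(-15−1·230/31)/(178/31)=-695/178
back: M3=-695/178
back: M2=230/31−8/31·-695/178=750/89
back: M1=-19/4−1/8·750/89=-1033/178
M: M0=0, M1=-1033/178, M2=750/89, M3=-695/178, M4=0
seg 0: a=-5, c=M0/2=0, d=(M1−M0)/(6·3)=-1033/3204, b=Δ0−h0·(2M0+M1)/6=6659/1068
seg 1: a=5, c=M1/2=-1033/356, d=(M2−M1)/(6·1)=2533/1068, b=Δ1−h1·(2M1+M2)/6=-1319/534
seg 2: a=2, c=M2/2=375/89, d=(M3−M2)/(6·1)=-2195/1068, b=Δ2−h2·(2M2+M3)/6=-1237/1068
seg 3: a=3, c=M3/2=-695/356, d=(M4−M3)/(6·2)=695/2136, b=Δ3−h3·(2M3+M4)/6=589/534
t_q=13/2 → seg 3, τ=3/2; S=3+589/534·τ+-695/356·τ²+695/2136·τ³=7747/5696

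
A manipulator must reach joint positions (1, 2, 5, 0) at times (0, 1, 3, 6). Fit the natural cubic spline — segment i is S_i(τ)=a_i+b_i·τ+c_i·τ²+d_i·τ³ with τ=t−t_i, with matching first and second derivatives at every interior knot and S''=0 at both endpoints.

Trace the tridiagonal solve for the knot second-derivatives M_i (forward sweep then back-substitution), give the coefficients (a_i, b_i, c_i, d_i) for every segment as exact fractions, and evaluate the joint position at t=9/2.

  seg 0: a=1 b=67/84 c=0 d=17/84
  seg 1: a=2 b=59/42 c=17/28 d=-47/168
  seg 2: a=5 b=10/21 c=-15/14 d=5/42
S(9/2) = 415/112

Δ: Δ0=1, Δ1=3/2, Δ2=-5/3
row 1: diag=6, rhs=3; c'=1/3, d'=1/2
row 2: denom=10−2·1/3=28/3; d'=(-19−2·1/2)/(28/3)=-15/7
back: M2=-15/7
back: M1=1/2−1/3·-15/7=17/14
M: M0=0, M1=17/14, M2=-15/7, M3=0
seg 0: a=1, c=M0/2=0, d=(M1−M0)/(6·1)=17/84, b=Δ0−h0·(2M0+M1)/6=67/84
seg 1: a=2, c=M1/2=17/28, d=(M2−M1)/(6·2)=-47/168, b=Δ1−h1·(2M1+M2)/6=59/42
seg 2: a=5, c=M2/2=-15/14, d=(M3−M2)/(6·3)=5/42, b=Δ2−h2·(2M2+M3)/6=10/21
t_q=9/2 → seg 2, τ=3/2; S=5+10/21·τ+-15/14·τ²+5/42·τ³=415/112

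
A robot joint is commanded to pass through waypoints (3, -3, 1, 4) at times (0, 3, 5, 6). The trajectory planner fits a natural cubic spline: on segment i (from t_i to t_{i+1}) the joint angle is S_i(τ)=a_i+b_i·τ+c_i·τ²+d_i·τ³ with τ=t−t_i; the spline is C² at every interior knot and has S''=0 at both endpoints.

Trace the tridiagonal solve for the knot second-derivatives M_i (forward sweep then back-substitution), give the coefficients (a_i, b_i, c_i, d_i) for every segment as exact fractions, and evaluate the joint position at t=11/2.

  seg 0: a=3 b=-89/28 c=0 d=11/84
  seg 1: a=-3 b=5/14 c=33/28 d=-5/28
  seg 2: a=1 b=41/14 c=3/28 d=-1/28
S(11/2) = 557/224

Δ: Δ0=-2, Δ1=2, Δ2=3
row 1: diag=10, rhs=24; c'=1/5, d'=12/5
row 2: denom=6−2·1/5=28/5; d'=(6−2·12/5)/(28/5)=3/14
back: M2=3/14
back: M1=12/5−1/5·3/14=33/14
M: M0=0, M1=33/14, M2=3/14, M3=0
seg 0: a=3, c=M0/2=0, d=(M1−M0)/(6·3)=11/84, b=Δ0−h0·(2M0+M1)/6=-89/28
seg 1: a=-3, c=M1/2=33/28, d=(M2−M1)/(6·2)=-5/28, b=Δ1−h1·(2M1+M2)/6=5/14
seg 2: a=1, c=M2/2=3/28, d=(M3−M2)/(6·1)=-1/28, b=Δ2−h2·(2M2+M3)/6=41/14
t_q=11/2 → seg 2, τ=1/2; S=1+41/14·τ+3/28·τ²+-1/28·τ³=557/224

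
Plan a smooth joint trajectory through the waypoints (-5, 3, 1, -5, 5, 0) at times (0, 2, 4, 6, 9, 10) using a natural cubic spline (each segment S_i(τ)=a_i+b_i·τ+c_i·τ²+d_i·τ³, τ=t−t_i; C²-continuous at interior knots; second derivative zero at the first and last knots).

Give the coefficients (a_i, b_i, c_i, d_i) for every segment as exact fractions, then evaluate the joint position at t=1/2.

Δ: Δ0=4, Δ1=-1, Δ2=-3, Δ3=10/3, Δ4=-5
row 1: diag=8, rhs=-30; c'=1/4, d'=-15/4
row 2: denom=8−2·1/4=15/2; d'=(-12−2·-15/4)/(15/2)=-3/5
row 3: denom=10−2·4/15=142/15; d'=(38−2·-3/5)/(142/15)=294/71
row 4: denom=8−3·45/142=1001/142; d'=(-50−3·294/71)/(1001/142)=-8864/1001
back: M4=-8864/1001
back: M3=294/71−45/142·-8864/1001=6954/1001
back: M2=-3/5−4/15·6954/1001=-2455/1001
back: M1=-15/4−1/4·-2455/1001=-3140/1001
M: M0=0, M1=-3140/1001, M2=-2455/1001, M3=6954/1001, M4=-8864/1001, M5=0
seg 0: a=-5, c=M0/2=0, d=(M1−M0)/(6·2)=-785/3003, b=Δ0−h0·(2M0+M1)/6=15152/3003
seg 1: a=3, c=M1/2=-1570/1001, d=(M2−M1)/(6·2)=685/12012, b=Δ1−h1·(2M1+M2)/6=5732/3003
seg 2: a=1, c=M2/2=-2455/2002, d=(M3−M2)/(6·2)=9409/12012, b=Δ2−h2·(2M2+M3)/6=-1579/429
seg 3: a=-5, c=M3/2=3477/1001, d=(M4−M3)/(6·3)=-719/819, b=Δ3−h3·(2M3+M4)/6=188/231
seg 4: a=5, c=M4/2=-4432/1001, d=(M5−M4)/(6·1)=4432/3003, b=Δ4−h4·(2M4+M5)/6=-6151/3003
t_q=1/2 → seg 0, τ=1/2; S=-5+15152/3003·τ+0·τ²+-785/3003·τ³=-20099/8008

  seg 0: a=-5 b=15152/3003 c=0 d=-785/3003
  seg 1: a=3 b=5732/3003 c=-1570/1001 d=685/12012
  seg 2: a=1 b=-1579/429 c=-2455/2002 d=9409/12012
  seg 3: a=-5 b=188/231 c=3477/1001 d=-719/819
  seg 4: a=5 b=-6151/3003 c=-4432/1001 d=4432/3003
S(1/2) = -20099/8008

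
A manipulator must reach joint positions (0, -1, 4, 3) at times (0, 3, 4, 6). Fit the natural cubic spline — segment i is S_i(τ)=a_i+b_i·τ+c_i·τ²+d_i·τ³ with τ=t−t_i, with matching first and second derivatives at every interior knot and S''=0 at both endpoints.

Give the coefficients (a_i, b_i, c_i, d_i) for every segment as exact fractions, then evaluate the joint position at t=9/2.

Δ: Δ0=-1/3, Δ1=5, Δ2=-1/2
row 1: diag=8, rhs=32; c'=1/8, d'=4
row 2: denom=6−1·1/8=47/8; d'=(-33−1·4)/(47/8)=-296/47
back: M2=-296/47
back: M1=4−1/8·-296/47=225/47
M: M0=0, M1=225/47, M2=-296/47, M3=0
seg 0: a=0, c=M0/2=0, d=(M1−M0)/(6·3)=25/94, b=Δ0−h0·(2M0+M1)/6=-769/282
seg 1: a=-1, c=M1/2=225/94, d=(M2−M1)/(6·1)=-521/282, b=Δ1−h1·(2M1+M2)/6=628/141
seg 2: a=4, c=M2/2=-148/47, d=(M3−M2)/(6·2)=74/141, b=Δ2−h2·(2M2+M3)/6=1043/282
t_q=9/2 → seg 2, τ=1/2; S=4+1043/282·τ+-148/47·τ²+74/141·τ³=241/47

  seg 0: a=0 b=-769/282 c=0 d=25/94
  seg 1: a=-1 b=628/141 c=225/94 d=-521/282
  seg 2: a=4 b=1043/282 c=-148/47 d=74/141
S(9/2) = 241/47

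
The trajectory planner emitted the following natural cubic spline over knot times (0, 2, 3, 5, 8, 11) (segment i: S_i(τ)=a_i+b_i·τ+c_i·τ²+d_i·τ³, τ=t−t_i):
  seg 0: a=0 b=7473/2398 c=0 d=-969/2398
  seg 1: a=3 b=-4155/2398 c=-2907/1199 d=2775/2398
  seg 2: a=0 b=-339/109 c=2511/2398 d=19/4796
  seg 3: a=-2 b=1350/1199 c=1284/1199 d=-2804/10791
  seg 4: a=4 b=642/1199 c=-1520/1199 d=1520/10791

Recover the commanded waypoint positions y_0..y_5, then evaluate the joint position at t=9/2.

y_0 = S_0(0) = a_0 = 0
y_1 = S_1(0) = a_1 = 3
y_2 = S_2(0) = a_2 = 0
y_3 = S_3(0) = a_3 = -2
y_4 = S_4(0) = a_4 = 4
y_5 = S_4(3) = -2
t_q=9/2 is in segment 2 (τ=3/2); S_2(τ)=-88083/38368

y_0=0 y_1=3 y_2=0 y_3=-2 y_4=4 y_5=-2
S(9/2) = -88083/38368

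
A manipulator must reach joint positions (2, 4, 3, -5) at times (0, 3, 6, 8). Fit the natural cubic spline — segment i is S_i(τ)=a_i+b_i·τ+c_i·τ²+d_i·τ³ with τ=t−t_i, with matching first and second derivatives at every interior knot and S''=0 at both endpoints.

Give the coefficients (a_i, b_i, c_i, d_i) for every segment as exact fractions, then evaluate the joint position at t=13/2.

Δ: Δ0=2/3, Δ1=-1/3, Δ2=-4
row 1: diag=12, rhs=-6; c'=1/4, d'=-1/2
row 2: denom=10−3·1/4=37/4; d'=(-22−3·-1/2)/(37/4)=-82/37
back: M2=-82/37
back: M1=-1/2−1/4·-82/37=2/37
M: M0=0, M1=2/37, M2=-82/37, M3=0
seg 0: a=2, c=M0/2=0, d=(M1−M0)/(6·3)=1/333, b=Δ0−h0·(2M0+M1)/6=71/111
seg 1: a=4, c=M1/2=1/37, d=(M2−M1)/(6·3)=-14/111, b=Δ1−h1·(2M1+M2)/6=80/111
seg 2: a=3, c=M2/2=-41/37, d=(M3−M2)/(6·2)=41/222, b=Δ2−h2·(2M2+M3)/6=-280/111
t_q=13/2 → seg 2, τ=1/2; S=3+-280/111·τ+-41/37·τ²+41/222·τ³=879/592

  seg 0: a=2 b=71/111 c=0 d=1/333
  seg 1: a=4 b=80/111 c=1/37 d=-14/111
  seg 2: a=3 b=-280/111 c=-41/37 d=41/222
S(13/2) = 879/592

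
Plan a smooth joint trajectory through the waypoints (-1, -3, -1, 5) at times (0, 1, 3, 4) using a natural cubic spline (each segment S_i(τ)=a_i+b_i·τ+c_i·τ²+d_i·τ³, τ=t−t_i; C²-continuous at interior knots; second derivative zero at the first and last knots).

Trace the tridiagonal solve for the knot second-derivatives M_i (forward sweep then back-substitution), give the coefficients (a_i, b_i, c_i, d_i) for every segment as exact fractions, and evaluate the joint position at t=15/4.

Δ: Δ0=-2, Δ1=1, Δ2=6
row 1: diag=6, rhs=18; c'=1/3, d'=3
row 2: denom=6−2·1/3=16/3; d'=(30−2·3)/(16/3)=9/2
back: M2=9/2
back: M1=3−1/3·9/2=3/2
M: M0=0, M1=3/2, M2=9/2, M3=0
seg 0: a=-1, c=M0/2=0, d=(M1−M0)/(6·1)=1/4, b=Δ0−h0·(2M0+M1)/6=-9/4
seg 1: a=-3, c=M1/2=3/4, d=(M2−M1)/(6·2)=1/4, b=Δ1−h1·(2M1+M2)/6=-3/2
seg 2: a=-1, c=M2/2=9/4, d=(M3−M2)/(6·1)=-3/4, b=Δ2−h2·(2M2+M3)/6=9/2
t_q=15/4 → seg 2, τ=3/4; S=-1+9/2·τ+9/4·τ²+-3/4·τ³=851/256

  seg 0: a=-1 b=-9/4 c=0 d=1/4
  seg 1: a=-3 b=-3/2 c=3/4 d=1/4
  seg 2: a=-1 b=9/2 c=9/4 d=-3/4
S(15/4) = 851/256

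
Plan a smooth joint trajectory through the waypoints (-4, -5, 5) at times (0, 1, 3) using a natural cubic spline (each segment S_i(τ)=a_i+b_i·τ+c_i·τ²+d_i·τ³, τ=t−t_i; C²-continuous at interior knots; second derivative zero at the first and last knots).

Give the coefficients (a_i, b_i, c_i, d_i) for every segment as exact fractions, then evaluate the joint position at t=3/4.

Δ: Δ0=-1, Δ1=5
row 1: diag=6, rhs=36; c'=1/3, d'=6
back: M1=6
M: M0=0, M1=6, M2=0
seg 0: a=-4, c=M0/2=0, d=(M1−M0)/(6·1)=1, b=Δ0−h0·(2M0+M1)/6=-2
seg 1: a=-5, c=M1/2=3, d=(M2−M1)/(6·2)=-1/2, b=Δ1−h1·(2M1+M2)/6=1
t_q=3/4 → seg 0, τ=3/4; S=-4+-2·τ+0·τ²+1·τ³=-325/64

  seg 0: a=-4 b=-2 c=0 d=1
  seg 1: a=-5 b=1 c=3 d=-1/2
S(3/4) = -325/64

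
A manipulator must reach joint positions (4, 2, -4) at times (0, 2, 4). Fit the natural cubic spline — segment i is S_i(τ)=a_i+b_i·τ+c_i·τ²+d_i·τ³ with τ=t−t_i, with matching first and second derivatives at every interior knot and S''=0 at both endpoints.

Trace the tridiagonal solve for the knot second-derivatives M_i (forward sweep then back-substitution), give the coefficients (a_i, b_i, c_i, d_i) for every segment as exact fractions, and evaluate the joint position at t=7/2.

Δ: Δ0=-1, Δ1=-3
row 1: diag=8, rhs=-12; c'=1/4, d'=-3/2
back: M1=-3/2
M: M0=0, M1=-3/2, M2=0
seg 0: a=4, c=M0/2=0, d=(M1−M0)/(6·2)=-1/8, b=Δ0−h0·(2M0+M1)/6=-1/2
seg 1: a=2, c=M1/2=-3/4, d=(M2−M1)/(6·2)=1/8, b=Δ1−h1·(2M1+M2)/6=-2
t_q=7/2 → seg 1, τ=3/2; S=2+-2·τ+-3/4·τ²+1/8·τ³=-145/64

  seg 0: a=4 b=-1/2 c=0 d=-1/8
  seg 1: a=2 b=-2 c=-3/4 d=1/8
S(7/2) = -145/64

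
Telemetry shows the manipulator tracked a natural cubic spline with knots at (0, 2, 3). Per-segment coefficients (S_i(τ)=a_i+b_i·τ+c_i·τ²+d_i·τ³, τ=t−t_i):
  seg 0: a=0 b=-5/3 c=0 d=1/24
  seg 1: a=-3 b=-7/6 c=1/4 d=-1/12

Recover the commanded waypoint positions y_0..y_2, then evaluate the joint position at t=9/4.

y_0=0 y_1=-3 y_2=-4
S(9/4) = -839/256

y_0 = S_0(0) = a_0 = 0
y_1 = S_1(0) = a_1 = -3
y_2 = S_1(1) = -4
t_q=9/4 is in segment 1 (τ=1/4); S_1(τ)=-839/256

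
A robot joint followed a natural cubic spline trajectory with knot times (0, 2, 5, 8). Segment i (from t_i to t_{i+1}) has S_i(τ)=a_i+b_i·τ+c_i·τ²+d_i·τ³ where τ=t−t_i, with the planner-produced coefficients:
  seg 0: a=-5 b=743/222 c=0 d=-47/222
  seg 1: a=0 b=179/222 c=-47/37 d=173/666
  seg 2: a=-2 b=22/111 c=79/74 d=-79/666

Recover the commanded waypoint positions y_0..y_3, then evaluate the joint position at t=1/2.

y_0=-5 y_1=0 y_2=-2 y_3=5
S(1/2) = -1985/592

y_0 = S_0(0) = a_0 = -5
y_1 = S_1(0) = a_1 = 0
y_2 = S_2(0) = a_2 = -2
y_3 = S_2(3) = 5
t_q=1/2 is in segment 0 (τ=1/2); S_0(τ)=-1985/592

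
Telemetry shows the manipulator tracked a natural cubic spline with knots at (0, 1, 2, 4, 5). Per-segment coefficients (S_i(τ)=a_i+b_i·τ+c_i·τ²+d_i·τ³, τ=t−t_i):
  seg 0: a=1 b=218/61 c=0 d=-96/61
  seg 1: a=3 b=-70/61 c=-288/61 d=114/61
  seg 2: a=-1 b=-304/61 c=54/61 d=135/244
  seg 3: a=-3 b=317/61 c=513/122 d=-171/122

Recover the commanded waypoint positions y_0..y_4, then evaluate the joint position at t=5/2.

y_0=1 y_1=3 y_2=-1 y_3=-3 y_4=5
S(5/2) = -6249/1952

y_0 = S_0(0) = a_0 = 1
y_1 = S_1(0) = a_1 = 3
y_2 = S_2(0) = a_2 = -1
y_3 = S_3(0) = a_3 = -3
y_4 = S_3(1) = 5
t_q=5/2 is in segment 2 (τ=1/2); S_2(τ)=-6249/1952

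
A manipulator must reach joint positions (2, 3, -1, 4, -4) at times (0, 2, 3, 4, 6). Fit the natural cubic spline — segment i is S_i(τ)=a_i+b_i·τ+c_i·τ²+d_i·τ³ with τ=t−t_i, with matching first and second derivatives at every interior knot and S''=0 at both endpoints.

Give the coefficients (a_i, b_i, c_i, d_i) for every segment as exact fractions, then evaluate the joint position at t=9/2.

Δ: Δ0=1/2, Δ1=-4, Δ2=5, Δ3=-4
row 1: diag=6, rhs=-27; c'=1/6, d'=-9/2
row 2: denom=4−1·1/6=23/6; d'=(54−1·-9/2)/(23/6)=351/23
row 3: denom=6−1·6/23=132/23; d'=(-54−1·351/23)/(132/23)=-531/44
back: M3=-531/44
back: M2=351/23−6/23·-531/44=405/22
back: M1=-9/2−1/6·405/22=-333/44
M: M0=0, M1=-333/44, M2=405/22, M3=-531/44, M4=0
seg 0: a=2, c=M0/2=0, d=(M1−M0)/(6·2)=-111/176, b=Δ0−h0·(2M0+M1)/6=133/44
seg 1: a=3, c=M1/2=-333/88, d=(M2−M1)/(6·1)=381/88, b=Δ1−h1·(2M1+M2)/6=-50/11
seg 2: a=-1, c=M2/2=405/44, d=(M3−M2)/(6·1)=-447/88, b=Δ2−h2·(2M2+M3)/6=7/8
seg 3: a=4, c=M3/2=-531/88, d=(M4−M3)/(6·2)=177/176, b=Δ3−h3·(2M3+M4)/6=89/22
t_q=9/2 → seg 3, τ=1/2; S=4+89/22·τ+-531/88·τ²+177/176·τ³=6533/1408

  seg 0: a=2 b=133/44 c=0 d=-111/176
  seg 1: a=3 b=-50/11 c=-333/88 d=381/88
  seg 2: a=-1 b=7/8 c=405/44 d=-447/88
  seg 3: a=4 b=89/22 c=-531/88 d=177/176
S(9/2) = 6533/1408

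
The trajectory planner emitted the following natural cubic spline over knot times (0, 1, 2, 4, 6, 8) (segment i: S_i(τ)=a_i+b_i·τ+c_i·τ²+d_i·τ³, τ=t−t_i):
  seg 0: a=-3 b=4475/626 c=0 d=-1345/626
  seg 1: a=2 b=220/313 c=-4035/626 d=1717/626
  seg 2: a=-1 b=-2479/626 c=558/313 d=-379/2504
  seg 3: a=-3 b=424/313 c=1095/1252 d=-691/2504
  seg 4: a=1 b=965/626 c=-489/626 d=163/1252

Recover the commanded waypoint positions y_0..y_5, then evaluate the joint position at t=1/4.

y_0 = S_0(0) = a_0 = -3
y_1 = S_1(0) = a_1 = 2
y_2 = S_2(0) = a_2 = -1
y_3 = S_3(0) = a_3 = -3
y_4 = S_4(0) = a_4 = 1
y_5 = S_4(2) = 2
t_q=1/4 is in segment 0 (τ=1/4); S_0(τ)=-49937/40064

y_0=-3 y_1=2 y_2=-1 y_3=-3 y_4=1 y_5=2
S(1/4) = -49937/40064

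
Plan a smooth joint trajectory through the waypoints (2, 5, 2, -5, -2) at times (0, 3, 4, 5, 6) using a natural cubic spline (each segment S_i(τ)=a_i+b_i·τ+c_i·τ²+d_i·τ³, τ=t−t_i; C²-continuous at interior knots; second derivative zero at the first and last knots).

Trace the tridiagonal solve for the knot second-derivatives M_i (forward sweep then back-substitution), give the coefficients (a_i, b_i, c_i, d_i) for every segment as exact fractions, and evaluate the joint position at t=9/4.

Δ: Δ0=1, Δ1=-3, Δ2=-7, Δ3=3
row 1: diag=8, rhs=-24; c'=1/8, d'=-3
row 2: denom=4−1·1/8=31/8; d'=(-24−1·-3)/(31/8)=-168/31
row 3: denom=4−1·8/31=116/31; d'=(60−1·-168/31)/(116/31)=507/29
back: M3=507/29
back: M2=-168/31−8/31·507/29=-288/29
back: M1=-3−1/8·-288/29=-51/29
M: M0=0, M1=-51/29, M2=-288/29, M3=507/29, M4=0
seg 0: a=2, c=M0/2=0, d=(M1−M0)/(6·3)=-17/174, b=Δ0−h0·(2M0+M1)/6=109/58
seg 1: a=5, c=M1/2=-51/58, d=(M2−M1)/(6·1)=-79/58, b=Δ1−h1·(2M1+M2)/6=-22/29
seg 2: a=2, c=M2/2=-144/29, d=(M3−M2)/(6·1)=265/58, b=Δ2−h2·(2M2+M3)/6=-383/58
seg 3: a=-5, c=M3/2=507/58, d=(M4−M3)/(6·1)=-169/58, b=Δ3−h3·(2M3+M4)/6=-82/29
t_q=9/4 → seg 0, τ=9/4; S=2+109/58·τ+0·τ²+-17/174·τ³=18989/3712

  seg 0: a=2 b=109/58 c=0 d=-17/174
  seg 1: a=5 b=-22/29 c=-51/58 d=-79/58
  seg 2: a=2 b=-383/58 c=-144/29 d=265/58
  seg 3: a=-5 b=-82/29 c=507/58 d=-169/58
S(9/4) = 18989/3712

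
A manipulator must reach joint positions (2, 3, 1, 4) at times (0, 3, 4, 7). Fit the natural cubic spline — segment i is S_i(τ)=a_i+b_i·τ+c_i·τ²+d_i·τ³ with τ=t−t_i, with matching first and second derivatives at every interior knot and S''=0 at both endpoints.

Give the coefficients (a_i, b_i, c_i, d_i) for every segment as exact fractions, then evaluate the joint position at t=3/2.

Δ: Δ0=1/3, Δ1=-2, Δ2=1
row 1: diag=8, rhs=-14; c'=1/8, d'=-7/4
row 2: denom=8−1·1/8=63/8; d'=(18−1·-7/4)/(63/8)=158/63
back: M2=158/63
back: M1=-7/4−1/8·158/63=-130/63
M: M0=0, M1=-130/63, M2=158/63, M3=0
seg 0: a=2, c=M0/2=0, d=(M1−M0)/(6·3)=-65/567, b=Δ0−h0·(2M0+M1)/6=86/63
seg 1: a=3, c=M1/2=-65/63, d=(M2−M1)/(6·1)=16/21, b=Δ1−h1·(2M1+M2)/6=-109/63
seg 2: a=1, c=M2/2=79/63, d=(M3−M2)/(6·3)=-79/567, b=Δ2−h2·(2M2+M3)/6=-95/63
t_q=3/2 → seg 0, τ=3/2; S=2+86/63·τ+0·τ²+-65/567·τ³=205/56

  seg 0: a=2 b=86/63 c=0 d=-65/567
  seg 1: a=3 b=-109/63 c=-65/63 d=16/21
  seg 2: a=1 b=-95/63 c=79/63 d=-79/567
S(3/2) = 205/56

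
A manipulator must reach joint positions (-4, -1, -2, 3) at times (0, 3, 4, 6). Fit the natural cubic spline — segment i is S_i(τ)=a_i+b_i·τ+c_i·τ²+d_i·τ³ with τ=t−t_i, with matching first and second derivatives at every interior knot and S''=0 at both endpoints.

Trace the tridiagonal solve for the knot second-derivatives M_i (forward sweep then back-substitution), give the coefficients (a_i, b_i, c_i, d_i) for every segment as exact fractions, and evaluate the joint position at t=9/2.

  seg 0: a=-4 b=187/94 c=0 d=-31/282
  seg 1: a=-1 b=-46/47 c=-93/94 d=91/94
  seg 2: a=-2 b=-5/94 c=90/47 d=-15/47
S(9/2) = -597/376

Δ: Δ0=1, Δ1=-1, Δ2=5/2
row 1: diag=8, rhs=-12; c'=1/8, d'=-3/2
row 2: denom=6−1·1/8=47/8; d'=(21−1·-3/2)/(47/8)=180/47
back: M2=180/47
back: M1=-3/2−1/8·180/47=-93/47
M: M0=0, M1=-93/47, M2=180/47, M3=0
seg 0: a=-4, c=M0/2=0, d=(M1−M0)/(6·3)=-31/282, b=Δ0−h0·(2M0+M1)/6=187/94
seg 1: a=-1, c=M1/2=-93/94, d=(M2−M1)/(6·1)=91/94, b=Δ1−h1·(2M1+M2)/6=-46/47
seg 2: a=-2, c=M2/2=90/47, d=(M3−M2)/(6·2)=-15/47, b=Δ2−h2·(2M2+M3)/6=-5/94
t_q=9/2 → seg 2, τ=1/2; S=-2+-5/94·τ+90/47·τ²+-15/47·τ³=-597/376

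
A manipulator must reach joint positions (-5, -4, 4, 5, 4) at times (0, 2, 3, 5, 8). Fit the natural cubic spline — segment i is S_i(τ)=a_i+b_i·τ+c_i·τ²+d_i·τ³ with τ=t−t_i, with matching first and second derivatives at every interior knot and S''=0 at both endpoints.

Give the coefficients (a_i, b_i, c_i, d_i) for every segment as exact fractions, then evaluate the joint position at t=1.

  seg 0: a=-5 b=-2471/978 c=0 d=370/489
  seg 1: a=-4 b=6409/978 c=740/163 d=-3025/978
  seg 2: a=4 b=3107/489 c=-1545/326 d=3545/3912
  seg 3: a=5 b=-1691/978 c=455/652 d=-455/5868
S(1) = -2207/326

Δ: Δ0=1/2, Δ1=8, Δ2=1/2, Δ3=-1/3
row 1: diag=6, rhs=45; c'=1/6, d'=15/2
row 2: denom=6−1·1/6=35/6; d'=(-45−1·15/2)/(35/6)=-9
row 3: denom=10−2·12/35=326/35; d'=(-5−2·-9)/(326/35)=455/326
back: M3=455/326
back: M2=-9−12/35·455/326=-1545/163
back: M1=15/2−1/6·-1545/163=1480/163
M: M0=0, M1=1480/163, M2=-1545/163, M3=455/326, M4=0
seg 0: a=-5, c=M0/2=0, d=(M1−M0)/(6·2)=370/489, b=Δ0−h0·(2M0+M1)/6=-2471/978
seg 1: a=-4, c=M1/2=740/163, d=(M2−M1)/(6·1)=-3025/978, b=Δ1−h1·(2M1+M2)/6=6409/978
seg 2: a=4, c=M2/2=-1545/326, d=(M3−M2)/(6·2)=3545/3912, b=Δ2−h2·(2M2+M3)/6=3107/489
seg 3: a=5, c=M3/2=455/652, d=(M4−M3)/(6·3)=-455/5868, b=Δ3−h3·(2M3+M4)/6=-1691/978
t_q=1 → seg 0, τ=1; S=-5+-2471/978·τ+0·τ²+370/489·τ³=-2207/326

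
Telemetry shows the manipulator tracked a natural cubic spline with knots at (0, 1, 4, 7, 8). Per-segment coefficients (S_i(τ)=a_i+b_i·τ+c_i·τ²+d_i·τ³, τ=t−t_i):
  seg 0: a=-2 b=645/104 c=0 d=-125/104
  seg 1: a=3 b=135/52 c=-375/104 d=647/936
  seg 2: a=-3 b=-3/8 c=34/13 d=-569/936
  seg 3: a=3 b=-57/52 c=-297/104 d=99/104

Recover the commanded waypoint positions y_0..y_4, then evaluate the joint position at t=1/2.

y_0 = S_0(0) = a_0 = -2
y_1 = S_1(0) = a_1 = 3
y_2 = S_2(0) = a_2 = -3
y_3 = S_3(0) = a_3 = 3
y_4 = S_3(1) = 0
t_q=1/2 is in segment 0 (τ=1/2); S_0(τ)=791/832

y_0=-2 y_1=3 y_2=-3 y_3=3 y_4=0
S(1/2) = 791/832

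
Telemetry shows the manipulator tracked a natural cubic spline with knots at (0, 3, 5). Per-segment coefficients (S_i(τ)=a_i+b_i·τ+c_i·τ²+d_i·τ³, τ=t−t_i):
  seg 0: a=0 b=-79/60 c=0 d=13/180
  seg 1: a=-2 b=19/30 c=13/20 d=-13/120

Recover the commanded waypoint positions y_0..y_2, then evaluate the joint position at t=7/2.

y_0 = S_0(0) = a_0 = 0
y_1 = S_1(0) = a_1 = -2
y_2 = S_1(2) = 1
t_q=7/2 is in segment 1 (τ=1/2); S_1(τ)=-491/320

y_0=0 y_1=-2 y_2=1
S(7/2) = -491/320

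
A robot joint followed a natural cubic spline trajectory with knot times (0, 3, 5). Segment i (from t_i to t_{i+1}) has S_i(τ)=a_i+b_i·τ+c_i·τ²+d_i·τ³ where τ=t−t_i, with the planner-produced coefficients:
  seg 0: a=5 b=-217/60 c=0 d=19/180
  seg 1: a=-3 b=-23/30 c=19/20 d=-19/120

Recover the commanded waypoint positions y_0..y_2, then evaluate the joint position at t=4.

y_0 = S_0(0) = a_0 = 5
y_1 = S_1(0) = a_1 = -3
y_2 = S_1(2) = -2
t_q=4 is in segment 1 (τ=1); S_1(τ)=-119/40

y_0=5 y_1=-3 y_2=-2
S(4) = -119/40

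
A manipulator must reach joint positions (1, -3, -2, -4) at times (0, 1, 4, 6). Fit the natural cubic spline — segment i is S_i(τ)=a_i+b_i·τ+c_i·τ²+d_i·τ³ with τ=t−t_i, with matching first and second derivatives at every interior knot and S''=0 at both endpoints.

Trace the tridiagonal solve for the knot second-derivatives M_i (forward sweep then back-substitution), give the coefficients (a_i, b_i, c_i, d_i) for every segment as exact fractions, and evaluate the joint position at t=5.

  seg 0: a=1 b=-14/3 c=0 d=2/3
  seg 1: a=-3 b=-8/3 c=2 d=-1/3
  seg 2: a=-2 b=1/3 c=-1 d=1/6
S(5) = -5/2

Δ: Δ0=-4, Δ1=1/3, Δ2=-1
row 1: diag=8, rhs=26; c'=3/8, d'=13/4
row 2: denom=10−3·3/8=71/8; d'=(-8−3·13/4)/(71/8)=-2
back: M2=-2
back: M1=13/4−3/8·-2=4
M: M0=0, M1=4, M2=-2, M3=0
seg 0: a=1, c=M0/2=0, d=(M1−M0)/(6·1)=2/3, b=Δ0−h0·(2M0+M1)/6=-14/3
seg 1: a=-3, c=M1/2=2, d=(M2−M1)/(6·3)=-1/3, b=Δ1−h1·(2M1+M2)/6=-8/3
seg 2: a=-2, c=M2/2=-1, d=(M3−M2)/(6·2)=1/6, b=Δ2−h2·(2M2+M3)/6=1/3
t_q=5 → seg 2, τ=1; S=-2+1/3·τ+-1·τ²+1/6·τ³=-5/2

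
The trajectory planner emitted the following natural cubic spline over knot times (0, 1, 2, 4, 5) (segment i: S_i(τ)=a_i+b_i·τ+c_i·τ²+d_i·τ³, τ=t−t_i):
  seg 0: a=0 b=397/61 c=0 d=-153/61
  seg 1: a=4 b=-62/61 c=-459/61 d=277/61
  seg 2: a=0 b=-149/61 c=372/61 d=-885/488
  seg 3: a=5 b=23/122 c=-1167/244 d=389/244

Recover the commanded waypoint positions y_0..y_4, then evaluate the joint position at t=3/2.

y_0 = S_0(0) = a_0 = 0
y_1 = S_1(0) = a_1 = 4
y_2 = S_2(0) = a_2 = 0
y_3 = S_3(0) = a_3 = 5
y_4 = S_3(1) = 2
t_q=3/2 is in segment 1 (τ=1/2); S_1(τ)=1063/488

y_0=0 y_1=4 y_2=0 y_3=5 y_4=2
S(3/2) = 1063/488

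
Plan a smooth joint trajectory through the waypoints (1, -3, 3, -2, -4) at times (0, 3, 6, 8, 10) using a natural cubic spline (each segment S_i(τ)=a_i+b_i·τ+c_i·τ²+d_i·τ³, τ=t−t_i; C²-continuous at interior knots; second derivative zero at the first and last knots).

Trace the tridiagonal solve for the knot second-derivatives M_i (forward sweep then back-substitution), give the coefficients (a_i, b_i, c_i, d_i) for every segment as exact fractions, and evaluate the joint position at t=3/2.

Δ: Δ0=-4/3, Δ1=2, Δ2=-5/2, Δ3=-1
row 1: diag=12, rhs=20; c'=1/4, d'=5/3
row 2: denom=10−3·1/4=37/4; d'=(-27−3·5/3)/(37/4)=-128/37
row 3: denom=8−2·8/37=280/37; d'=(9−2·-128/37)/(280/37)=589/280
back: M3=589/280
back: M2=-128/37−8/37·589/280=-137/35
back: M1=5/3−1/4·-137/35=1111/420
M: M0=0, M1=1111/420, M2=-137/35, M3=589/280, M4=0
seg 0: a=1, c=M0/2=0, d=(M1−M0)/(6·3)=1111/7560, b=Δ0−h0·(2M0+M1)/6=-2231/840
seg 1: a=-3, c=M1/2=1111/840, d=(M2−M1)/(6·3)=-551/1512, b=Δ1−h1·(2M1+M2)/6=551/420
seg 2: a=3, c=M2/2=-137/70, d=(M3−M2)/(6·2)=337/672, b=Δ2−h2·(2M2+M3)/6=-71/120
seg 3: a=-2, c=M3/2=589/560, d=(M4−M3)/(6·2)=-589/3360, b=Δ3−h3·(2M3+M4)/6=-1009/420
t_q=3/2 → seg 0, τ=3/2; S=1+-2231/840·τ+0·τ²+1111/7560·τ³=-5573/2240

  seg 0: a=1 b=-2231/840 c=0 d=1111/7560
  seg 1: a=-3 b=551/420 c=1111/840 d=-551/1512
  seg 2: a=3 b=-71/120 c=-137/70 d=337/672
  seg 3: a=-2 b=-1009/420 c=589/560 d=-589/3360
S(3/2) = -5573/2240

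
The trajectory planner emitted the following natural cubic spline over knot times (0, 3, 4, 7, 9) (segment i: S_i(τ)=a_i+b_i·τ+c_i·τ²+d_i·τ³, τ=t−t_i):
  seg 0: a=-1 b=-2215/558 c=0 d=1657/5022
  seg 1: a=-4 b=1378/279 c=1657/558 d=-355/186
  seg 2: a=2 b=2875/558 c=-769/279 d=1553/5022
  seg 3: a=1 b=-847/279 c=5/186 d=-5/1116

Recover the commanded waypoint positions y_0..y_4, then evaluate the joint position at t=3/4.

y_0=-1 y_1=-4 y_2=2 y_3=1 y_4=-5
S(3/4) = -15229/3968

y_0 = S_0(0) = a_0 = -1
y_1 = S_1(0) = a_1 = -4
y_2 = S_2(0) = a_2 = 2
y_3 = S_3(0) = a_3 = 1
y_4 = S_3(2) = -5
t_q=3/4 is in segment 0 (τ=3/4); S_0(τ)=-15229/3968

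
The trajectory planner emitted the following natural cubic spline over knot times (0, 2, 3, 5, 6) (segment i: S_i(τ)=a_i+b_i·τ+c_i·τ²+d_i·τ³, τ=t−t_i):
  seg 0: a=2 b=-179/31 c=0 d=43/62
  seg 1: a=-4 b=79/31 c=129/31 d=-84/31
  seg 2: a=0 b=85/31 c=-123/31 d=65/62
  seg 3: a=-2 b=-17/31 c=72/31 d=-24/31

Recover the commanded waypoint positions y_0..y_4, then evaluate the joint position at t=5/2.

y_0=2 y_1=-4 y_2=0 y_3=-2 y_4=-1
S(5/2) = -251/124

y_0 = S_0(0) = a_0 = 2
y_1 = S_1(0) = a_1 = -4
y_2 = S_2(0) = a_2 = 0
y_3 = S_3(0) = a_3 = -2
y_4 = S_3(1) = -1
t_q=5/2 is in segment 1 (τ=1/2); S_1(τ)=-251/124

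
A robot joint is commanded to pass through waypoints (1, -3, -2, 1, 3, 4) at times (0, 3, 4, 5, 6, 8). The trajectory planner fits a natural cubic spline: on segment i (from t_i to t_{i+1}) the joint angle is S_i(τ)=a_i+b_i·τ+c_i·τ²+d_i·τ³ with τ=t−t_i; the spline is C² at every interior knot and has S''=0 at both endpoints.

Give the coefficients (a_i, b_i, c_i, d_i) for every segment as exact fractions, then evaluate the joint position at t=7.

  seg 0: a=1 b=-8023/3990 c=0 d=901/11970
  seg 1: a=-3 b=43/1995 c=901/1330 d=1201/3990
  seg 2: a=-2 b=1819/798 c=1051/665 d=-3431/3990
  seg 3: a=1 b=5707/1995 c=-1329/1330 d=79/570
  seg 4: a=3 b=5099/3990 c=-388/665 d=194/1995
S(7) = 5043/1330

Δ: Δ0=-4/3, Δ1=1, Δ2=3, Δ3=2, Δ4=1/2
row 1: diag=8, rhs=14; c'=1/8, d'=7/4
row 2: denom=4−1·1/8=31/8; d'=(12−1·7/4)/(31/8)=82/31
row 3: denom=4−1·8/31=116/31; d'=(-6−1·82/31)/(116/31)=-67/29
row 4: denom=6−1·31/116=665/116; d'=(-9−1·-67/29)/(665/116)=-776/665
back: M4=-776/665
back: M3=-67/29−31/116·-776/665=-1329/665
back: M2=82/31−8/31·-1329/665=2102/665
back: M1=7/4−1/8·2102/665=901/665
M: M0=0, M1=901/665, M2=2102/665, M3=-1329/665, M4=-776/665, M5=0
seg 0: a=1, c=M0/2=0, d=(M1−M0)/(6·3)=901/11970, b=Δ0−h0·(2M0+M1)/6=-8023/3990
seg 1: a=-3, c=M1/2=901/1330, d=(M2−M1)/(6·1)=1201/3990, b=Δ1−h1·(2M1+M2)/6=43/1995
seg 2: a=-2, c=M2/2=1051/665, d=(M3−M2)/(6·1)=-3431/3990, b=Δ2−h2·(2M2+M3)/6=1819/798
seg 3: a=1, c=M3/2=-1329/1330, d=(M4−M3)/(6·1)=79/570, b=Δ3−h3·(2M3+M4)/6=5707/1995
seg 4: a=3, c=M4/2=-388/665, d=(M5−M4)/(6·2)=194/1995, b=Δ4−h4·(2M4+M5)/6=5099/3990
t_q=7 → seg 4, τ=1; S=3+5099/3990·τ+-388/665·τ²+194/1995·τ³=5043/1330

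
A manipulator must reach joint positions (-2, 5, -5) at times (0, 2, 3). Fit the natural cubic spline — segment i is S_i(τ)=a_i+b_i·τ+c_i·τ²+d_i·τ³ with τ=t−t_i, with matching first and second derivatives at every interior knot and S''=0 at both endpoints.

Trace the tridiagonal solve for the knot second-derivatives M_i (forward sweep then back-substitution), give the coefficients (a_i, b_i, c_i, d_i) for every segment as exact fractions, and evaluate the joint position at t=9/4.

  seg 0: a=-2 b=8 c=0 d=-9/8
  seg 1: a=5 b=-11/2 c=-27/4 d=9/4
S(9/4) = 829/256

Δ: Δ0=7/2, Δ1=-10
row 1: diag=6, rhs=-81; c'=1/6, d'=-27/2
back: M1=-27/2
M: M0=0, M1=-27/2, M2=0
seg 0: a=-2, c=M0/2=0, d=(M1−M0)/(6·2)=-9/8, b=Δ0−h0·(2M0+M1)/6=8
seg 1: a=5, c=M1/2=-27/4, d=(M2−M1)/(6·1)=9/4, b=Δ1−h1·(2M1+M2)/6=-11/2
t_q=9/4 → seg 1, τ=1/4; S=5+-11/2·τ+-27/4·τ²+9/4·τ³=829/256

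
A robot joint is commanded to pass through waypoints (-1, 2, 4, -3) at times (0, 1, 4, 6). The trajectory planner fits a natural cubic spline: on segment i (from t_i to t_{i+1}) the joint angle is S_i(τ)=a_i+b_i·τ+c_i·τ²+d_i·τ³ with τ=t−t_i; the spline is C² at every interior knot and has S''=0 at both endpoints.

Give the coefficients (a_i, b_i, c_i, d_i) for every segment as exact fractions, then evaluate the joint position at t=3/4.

Δ: Δ0=3, Δ1=2/3, Δ2=-7/2
row 1: diag=8, rhs=-14; c'=3/8, d'=-7/4
row 2: denom=10−3·3/8=71/8; d'=(-25−3·-7/4)/(71/8)=-158/71
back: M2=-158/71
back: M1=-7/4−3/8·-158/71=-65/71
M: M0=0, M1=-65/71, M2=-158/71, M3=0
seg 0: a=-1, c=M0/2=0, d=(M1−M0)/(6·1)=-65/426, b=Δ0−h0·(2M0+M1)/6=1343/426
seg 1: a=2, c=M1/2=-65/142, d=(M2−M1)/(6·3)=-31/426, b=Δ1−h1·(2M1+M2)/6=574/213
seg 2: a=4, c=M2/2=-79/71, d=(M3−M2)/(6·2)=79/426, b=Δ2−h2·(2M2+M3)/6=-859/426
t_q=3/4 → seg 0, τ=3/4; S=-1+1343/426·τ+0·τ²+-65/426·τ³=11815/9088

  seg 0: a=-1 b=1343/426 c=0 d=-65/426
  seg 1: a=2 b=574/213 c=-65/142 d=-31/426
  seg 2: a=4 b=-859/426 c=-79/71 d=79/426
S(3/4) = 11815/9088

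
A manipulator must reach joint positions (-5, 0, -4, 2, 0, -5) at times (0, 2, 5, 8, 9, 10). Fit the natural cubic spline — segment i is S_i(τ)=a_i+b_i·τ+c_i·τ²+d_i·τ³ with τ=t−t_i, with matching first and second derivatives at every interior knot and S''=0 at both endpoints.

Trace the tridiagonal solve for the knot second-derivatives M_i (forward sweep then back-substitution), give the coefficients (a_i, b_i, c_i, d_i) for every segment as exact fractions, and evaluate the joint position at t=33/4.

Δ: Δ0=5/2, Δ1=-4/3, Δ2=2, Δ3=-2, Δ4=-5
row 1: diag=10, rhs=-23; c'=3/10, d'=-23/10
row 2: denom=12−3·3/10=111/10; d'=(20−3·-23/10)/(111/10)=269/111
row 3: denom=8−3·10/37=266/37; d'=(-24−3·269/111)/(266/37)=-1157/266
row 4: denom=4−1·37/266=1027/266; d'=(-18−1·-1157/266)/(1027/266)=-3631/1027
back: M4=-3631/1027
back: M3=-1157/266−37/266·-3631/1027=-3962/1027
back: M2=269/111−10/37·-3962/1027=10679/3081
back: M1=-23/10−3/10·10679/3081=-3430/1027
M: M0=0, M1=-3430/1027, M2=10679/3081, M3=-3962/1027, M4=-3631/1027, M5=0
seg 0: a=-5, c=M0/2=0, d=(M1−M0)/(6·2)=-1715/6162, b=Δ0−h0·(2M0+M1)/6=22265/6162
seg 1: a=0, c=M1/2=-1715/1027, d=(M2−M1)/(6·3)=1613/4266, b=Δ1−h1·(2M1+M2)/6=1685/6162
seg 2: a=-4, c=M2/2=10679/6162, d=(M3−M2)/(6·3)=-22565/55458, b=Δ2−h2·(2M2+M3)/6=1426/3081
seg 3: a=2, c=M3/2=-1981/1027, d=(M4−M3)/(6·1)=331/6162, b=Δ3−h3·(2M3+M4)/6=-769/6162
seg 4: a=0, c=M4/2=-3631/2054, d=(M5−M4)/(6·1)=3631/6162, b=Δ4−h4·(2M4+M5)/6=-11774/3081
t_q=33/4 → seg 3, τ=1/4; S=2+-769/6162·τ+-1981/1027·τ²+331/6162·τ³=243073/131456

  seg 0: a=-5 b=22265/6162 c=0 d=-1715/6162
  seg 1: a=0 b=1685/6162 c=-1715/1027 d=1613/4266
  seg 2: a=-4 b=1426/3081 c=10679/6162 d=-22565/55458
  seg 3: a=2 b=-769/6162 c=-1981/1027 d=331/6162
  seg 4: a=0 b=-11774/3081 c=-3631/2054 d=3631/6162
S(33/4) = 243073/131456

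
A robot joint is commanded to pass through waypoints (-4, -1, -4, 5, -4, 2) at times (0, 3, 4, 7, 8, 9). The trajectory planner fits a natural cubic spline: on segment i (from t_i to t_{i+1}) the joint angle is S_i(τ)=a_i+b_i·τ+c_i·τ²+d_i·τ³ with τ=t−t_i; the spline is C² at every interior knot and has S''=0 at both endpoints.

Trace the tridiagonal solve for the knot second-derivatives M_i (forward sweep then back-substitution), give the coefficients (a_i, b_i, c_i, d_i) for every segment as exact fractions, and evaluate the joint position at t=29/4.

  seg 0: a=-4 b=1778/555 c=0 d=-1223/4995
  seg 1: a=-1 b=-1891/555 c=-1223/555 d=483/185
  seg 2: a=-4 b=2/111 c=3124/555 d=-7717/4995
  seg 3: a=5 b=-4397/555 c=-1531/185 d=799/111
  seg 4: a=-4 b=-1598/555 c=2464/185 d=-2464/555
S(29/4) = 30957/11840

Δ: Δ0=1, Δ1=-3, Δ2=3, Δ3=-9, Δ4=6
row 1: diag=8, rhs=-24; c'=1/8, d'=-3
row 2: denom=8−1·1/8=63/8; d'=(36−1·-3)/(63/8)=104/21
row 3: denom=8−3·8/21=48/7; d'=(-72−3·104/21)/(48/7)=-38/3
row 4: denom=4−1·7/48=185/48; d'=(90−1·-38/3)/(185/48)=4928/185
back: M4=4928/185
back: M3=-38/3−7/48·4928/185=-3062/185
back: M2=104/21−8/21·-3062/185=6248/555
back: M1=-3−1/8·6248/555=-2446/555
M: M0=0, M1=-2446/555, M2=6248/555, M3=-3062/185, M4=4928/185, M5=0
seg 0: a=-4, c=M0/2=0, d=(M1−M0)/(6·3)=-1223/4995, b=Δ0−h0·(2M0+M1)/6=1778/555
seg 1: a=-1, c=M1/2=-1223/555, d=(M2−M1)/(6·1)=483/185, b=Δ1−h1·(2M1+M2)/6=-1891/555
seg 2: a=-4, c=M2/2=3124/555, d=(M3−M2)/(6·3)=-7717/4995, b=Δ2−h2·(2M2+M3)/6=2/111
seg 3: a=5, c=M3/2=-1531/185, d=(M4−M3)/(6·1)=799/111, b=Δ3−h3·(2M3+M4)/6=-4397/555
seg 4: a=-4, c=M4/2=2464/185, d=(M5−M4)/(6·1)=-2464/555, b=Δ4−h4·(2M4+M5)/6=-1598/555
t_q=29/4 → seg 3, τ=1/4; S=5+-4397/555·τ+-1531/185·τ²+799/111·τ³=30957/11840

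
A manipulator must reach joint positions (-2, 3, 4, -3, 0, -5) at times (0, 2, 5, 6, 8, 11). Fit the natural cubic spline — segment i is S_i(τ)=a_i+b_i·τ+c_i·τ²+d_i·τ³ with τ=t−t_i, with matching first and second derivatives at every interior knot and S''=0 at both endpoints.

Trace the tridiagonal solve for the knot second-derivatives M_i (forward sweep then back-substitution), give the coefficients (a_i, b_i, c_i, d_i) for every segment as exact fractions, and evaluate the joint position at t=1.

Δ: Δ0=5/2, Δ1=1/3, Δ2=-7, Δ3=3/2, Δ4=-5/3
row 1: diag=10, rhs=-13; c'=3/10, d'=-13/10
row 2: denom=8−3·3/10=71/10; d'=(-44−3·-13/10)/(71/10)=-401/71
row 3: denom=6−1·10/71=416/71; d'=(51−1·-401/71)/(416/71)=2011/208
row 4: denom=10−2·71/208=969/104; d'=(-19−2·2011/208)/(969/104)=-1329/323
back: M4=-1329/323
back: M3=2011/208−71/208·-1329/323=7153/646
back: M2=-401/71−10/71·7153/646=-2328/323
back: M1=-13/10−3/10·-2328/323=557/646
M: M0=0, M1=557/646, M2=-2328/323, M3=7153/646, M4=-1329/323, M5=0
seg 0: a=-2, c=M0/2=0, d=(M1−M0)/(6·2)=557/7752, b=Δ0−h0·(2M0+M1)/6=2144/969
seg 1: a=3, c=M1/2=557/1292, d=(M2−M1)/(6·3)=-5213/11628, b=Δ1−h1·(2M1+M2)/6=5959/1938
seg 2: a=4, c=M2/2=-1164/323, d=(M3−M2)/(6·1)=11809/3876, b=Δ2−h2·(2M2+M3)/6=-1469/228
seg 3: a=-3, c=M3/2=7153/1292, d=(M4−M3)/(6·2)=-9811/7752, b=Δ3−h3·(2M3+M4)/6=-8741/1938
seg 4: a=0, c=M4/2=-1329/646, d=(M5−M4)/(6·3)=443/1938, b=Δ4−h4·(2M4+M5)/6=2372/969
t_q=1 → seg 0, τ=1; S=-2+2144/969·τ+0·τ²+557/7752·τ³=735/2584

  seg 0: a=-2 b=2144/969 c=0 d=557/7752
  seg 1: a=3 b=5959/1938 c=557/1292 d=-5213/11628
  seg 2: a=4 b=-1469/228 c=-1164/323 d=11809/3876
  seg 3: a=-3 b=-8741/1938 c=7153/1292 d=-9811/7752
  seg 4: a=0 b=2372/969 c=-1329/646 d=443/1938
S(1) = 735/2584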